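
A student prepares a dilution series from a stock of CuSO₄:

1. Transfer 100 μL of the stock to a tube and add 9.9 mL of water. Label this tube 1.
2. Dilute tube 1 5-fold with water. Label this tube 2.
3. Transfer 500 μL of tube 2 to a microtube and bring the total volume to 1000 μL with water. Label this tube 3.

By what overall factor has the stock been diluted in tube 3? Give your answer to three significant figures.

Step 1: 100 μL + 9.9 mL = 10000 μL total → factor 10000/100 = 100
Step 2: 5-fold → factor 5
Step 3: 500 μL brought to 1000 μL → factor 1000/500 = 2
Overall dilution factor = 100 × 5 × 2 = 1000

1.00 × 10^3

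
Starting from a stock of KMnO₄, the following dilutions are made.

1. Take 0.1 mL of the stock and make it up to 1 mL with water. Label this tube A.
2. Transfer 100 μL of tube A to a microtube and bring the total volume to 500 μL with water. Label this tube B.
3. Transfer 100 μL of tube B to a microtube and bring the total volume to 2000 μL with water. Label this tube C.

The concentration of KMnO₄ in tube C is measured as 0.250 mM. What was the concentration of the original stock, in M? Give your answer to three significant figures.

0.250 M

Step 1: 0.1 mL brought to 1 mL → factor 1/0.1 = 10
Step 2: 100 μL brought to 500 μL → factor 500/100 = 5
Step 3: 100 μL brought to 2000 μL → factor 2000/100 = 20
Overall dilution factor = 10 × 5 × 20 = 1000
Stock = 0.250 mM × 1000 = 250.0 mM = 0.250 M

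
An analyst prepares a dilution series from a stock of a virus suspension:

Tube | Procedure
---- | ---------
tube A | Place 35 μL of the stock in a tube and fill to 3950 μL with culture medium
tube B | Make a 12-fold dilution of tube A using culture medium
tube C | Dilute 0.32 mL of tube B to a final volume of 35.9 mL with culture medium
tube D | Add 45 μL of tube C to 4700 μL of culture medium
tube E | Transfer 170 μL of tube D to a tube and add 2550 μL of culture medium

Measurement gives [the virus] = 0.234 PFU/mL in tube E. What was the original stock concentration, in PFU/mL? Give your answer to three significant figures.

Step 1: 35 μL brought to 3950 μL → factor 3950/35 = 112.86
Step 2: 12-fold → factor 12
Step 3: 0.32 mL brought to 35.9 mL → factor 35.9/0.32 = 112.19
Step 4: 45 μL + 4700 μL = 4745 μL total → factor 4745/45 = 105.44
Step 5: 170 μL + 2550 μL = 2720 μL total → factor 2720/170 = 16
Overall dilution factor = 112.86 × 12 × 112.19 × 105.44 × 16 = 2.5633 × 10^8
Stock = 0.234 PFU/mL × 2.5633 × 10^8 = 6.00 × 10^7 PFU/mL

6.00 × 10^7 PFU/mL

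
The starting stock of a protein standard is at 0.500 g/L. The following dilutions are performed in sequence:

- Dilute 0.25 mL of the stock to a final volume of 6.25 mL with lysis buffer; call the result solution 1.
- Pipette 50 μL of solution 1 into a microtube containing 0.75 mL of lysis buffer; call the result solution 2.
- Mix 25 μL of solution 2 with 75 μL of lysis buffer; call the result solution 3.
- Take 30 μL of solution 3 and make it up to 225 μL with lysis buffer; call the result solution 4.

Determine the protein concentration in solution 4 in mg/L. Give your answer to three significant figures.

0.0417 mg/L

Step 1: 0.25 mL brought to 6.25 mL → factor 6.25/0.25 = 25
Step 2: 50 μL + 0.75 mL = 800 μL total → factor 800/50 = 16
Step 3: 25 μL + 75 μL = 100 μL total → factor 100/25 = 4
Step 4: 30 μL brought to 225 μL → factor 225/30 = 7.5
Overall dilution factor = 25 × 16 × 4 × 7.5 = 12000
Final = 0.500 g/L / 12000 = 4.167 × 10^-5 g/L = 0.0417 mg/L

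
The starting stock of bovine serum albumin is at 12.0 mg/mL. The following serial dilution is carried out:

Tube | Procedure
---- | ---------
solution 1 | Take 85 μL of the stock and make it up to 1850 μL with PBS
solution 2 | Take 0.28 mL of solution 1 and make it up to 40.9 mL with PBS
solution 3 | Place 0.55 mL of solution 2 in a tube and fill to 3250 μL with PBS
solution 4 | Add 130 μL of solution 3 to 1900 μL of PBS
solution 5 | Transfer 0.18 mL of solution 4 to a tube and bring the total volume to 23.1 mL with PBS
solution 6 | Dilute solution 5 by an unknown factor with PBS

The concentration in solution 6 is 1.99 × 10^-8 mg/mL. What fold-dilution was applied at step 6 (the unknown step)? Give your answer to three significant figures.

Step 1: 85 μL brought to 1850 μL → factor 1850/85 = 21.765
Step 2: 0.28 mL brought to 40.9 mL → factor 40.9/0.28 = 146.07
Step 3: 0.55 mL brought to 3250 μL → factor 3.25/0.55 = 5.9091
Step 4: 130 μL + 1900 μL = 2030 μL total → factor 2030/130 = 15.615
Step 5: 0.18 mL brought to 23.1 mL → factor 23.1/0.18 = 128.33
Step 6: unknown factor x
Product of known-step factors = 3.7647 × 10^7
Overall factor = 12.0 mg/mL / (1.99 × 10^-8 mg/mL) = 6.0302 × 10^8
x = 6.0302 × 10^8 / 3.7647 × 10^7 = 16.0

16.0-fold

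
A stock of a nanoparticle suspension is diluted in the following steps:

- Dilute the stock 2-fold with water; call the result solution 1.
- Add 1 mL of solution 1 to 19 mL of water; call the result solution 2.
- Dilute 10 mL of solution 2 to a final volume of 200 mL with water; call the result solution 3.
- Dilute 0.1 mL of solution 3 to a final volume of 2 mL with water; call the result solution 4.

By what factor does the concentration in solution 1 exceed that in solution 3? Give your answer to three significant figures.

Step 1: 2-fold → factor 2
Step 2: 1 mL + 19 mL = 20 mL total → factor 20/1 = 20
Step 3: 10 mL brought to 200 mL → factor 200/10 = 20
Dilution factor to solution 1 = 2; to solution 3 = 800
[solution 1]/[solution 3] = (factor to solution 3)/(factor to solution 1) = 800/2 = 400

400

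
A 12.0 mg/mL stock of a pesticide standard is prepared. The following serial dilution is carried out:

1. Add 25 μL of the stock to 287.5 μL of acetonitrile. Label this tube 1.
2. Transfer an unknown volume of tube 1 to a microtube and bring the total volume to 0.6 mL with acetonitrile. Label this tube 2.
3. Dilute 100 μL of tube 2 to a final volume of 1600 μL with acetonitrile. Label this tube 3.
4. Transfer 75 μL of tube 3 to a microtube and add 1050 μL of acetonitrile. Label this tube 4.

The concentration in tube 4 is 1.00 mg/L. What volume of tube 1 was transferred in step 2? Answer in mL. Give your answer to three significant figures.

0.150 mL

Step 1: 25 μL + 287.5 μL = 312.5 μL total → factor 312.5/25 = 12.5
Step 2: v brought to 0.6 mL → factor = 0.6 mL/v
Step 3: 100 μL brought to 1600 μL → factor 1600/100 = 16
Step 4: 75 μL + 1050 μL = 1125 μL total → factor 1125/75 = 15
Product of known-step factors = 3000
Overall factor = 12.0 mg/mL / (1.00 mg/L) = 12000
Step-2 factor = 12000 / 3000 = 4
v = 0.6 mL / 4 = 0.150 mL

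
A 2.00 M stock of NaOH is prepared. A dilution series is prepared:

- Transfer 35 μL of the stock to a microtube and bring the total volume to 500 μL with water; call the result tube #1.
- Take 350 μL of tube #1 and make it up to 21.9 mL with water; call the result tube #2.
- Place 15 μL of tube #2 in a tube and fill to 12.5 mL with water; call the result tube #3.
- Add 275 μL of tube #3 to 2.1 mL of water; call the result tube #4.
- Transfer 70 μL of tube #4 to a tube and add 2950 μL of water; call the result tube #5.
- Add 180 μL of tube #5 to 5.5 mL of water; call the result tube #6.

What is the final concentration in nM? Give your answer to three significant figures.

Step 1: 35 μL brought to 500 μL → factor 500/35 = 14.286
Step 2: 350 μL brought to 21.9 mL → factor 21900/350 = 62.571
Step 3: 15 μL brought to 12.5 mL → factor 12500/15 = 833.33
Step 4: 275 μL + 2.1 mL = 2375 μL total → factor 2375/275 = 8.6364
Step 5: 70 μL + 2950 μL = 3020 μL total → factor 3020/70 = 43.143
Step 6: 180 μL + 5.5 mL = 5680 μL total → factor 5680/180 = 31.556
Overall dilution factor = 14.286 × 62.571 × 833.33 × 8.6364 × 43.143 × 31.556 = 8.7582 × 10^9
Final = 2.00 M / 8.7582 × 10^9 = 2.284 × 10^-10 M = 0.228 nM

0.228 nM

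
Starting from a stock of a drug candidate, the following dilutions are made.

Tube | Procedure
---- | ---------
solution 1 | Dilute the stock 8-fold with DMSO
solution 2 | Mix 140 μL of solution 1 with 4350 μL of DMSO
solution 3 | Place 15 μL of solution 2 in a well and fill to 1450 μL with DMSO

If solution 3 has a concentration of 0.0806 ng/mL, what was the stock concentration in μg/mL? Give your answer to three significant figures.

Step 1: 8-fold → factor 8
Step 2: 140 μL + 4350 μL = 4490 μL total → factor 4490/140 = 32.071
Step 3: 15 μL brought to 1450 μL → factor 1450/15 = 96.667
Overall dilution factor = 8 × 32.071 × 96.667 = 24802
Stock = 0.0806 ng/mL × 24802 = 1999 ng/mL = 2.00 μg/mL

2.00 μg/mL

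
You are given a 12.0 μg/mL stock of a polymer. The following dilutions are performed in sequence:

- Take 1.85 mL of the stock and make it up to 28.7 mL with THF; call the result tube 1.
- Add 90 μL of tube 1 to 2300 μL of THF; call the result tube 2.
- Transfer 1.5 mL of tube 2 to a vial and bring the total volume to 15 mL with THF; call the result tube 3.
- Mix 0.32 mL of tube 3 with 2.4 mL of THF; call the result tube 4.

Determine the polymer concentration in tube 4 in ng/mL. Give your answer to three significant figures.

0.343 ng/mL

Step 1: 1.85 mL brought to 28.7 mL → factor 28.7/1.85 = 15.514
Step 2: 90 μL + 2300 μL = 2390 μL total → factor 2390/90 = 26.556
Step 3: 1.5 mL brought to 15 mL → factor 15/1.5 = 10
Step 4: 0.32 mL + 2.4 mL = 2.72 mL total → factor 2.72/0.32 = 8.5
Overall dilution factor = 15.514 × 26.556 × 10 × 8.5 = 35017
Final = 12.0 μg/mL / 35017 = 0.0003427 μg/mL = 0.343 ng/mL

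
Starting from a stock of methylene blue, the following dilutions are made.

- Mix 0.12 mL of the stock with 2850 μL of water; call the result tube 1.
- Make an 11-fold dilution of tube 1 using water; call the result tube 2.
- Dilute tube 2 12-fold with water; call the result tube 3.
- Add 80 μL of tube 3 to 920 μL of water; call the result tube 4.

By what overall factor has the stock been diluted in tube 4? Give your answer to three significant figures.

Step 1: 0.12 mL + 2850 μL = 2.97 mL total → factor 2.97/0.12 = 24.75
Step 2: 11-fold → factor 11
Step 3: 12-fold → factor 12
Step 4: 80 μL + 920 μL = 1000 μL total → factor 1000/80 = 12.5
Overall dilution factor = 24.75 × 11 × 12 × 12.5 = 40838

4.08 × 10^4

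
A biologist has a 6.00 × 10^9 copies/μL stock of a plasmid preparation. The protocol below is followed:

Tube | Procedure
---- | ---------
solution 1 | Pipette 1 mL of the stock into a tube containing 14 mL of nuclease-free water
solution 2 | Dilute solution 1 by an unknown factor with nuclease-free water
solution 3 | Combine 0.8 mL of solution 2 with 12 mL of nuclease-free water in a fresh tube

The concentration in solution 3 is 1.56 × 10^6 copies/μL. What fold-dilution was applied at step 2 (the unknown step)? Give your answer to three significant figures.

16.0-fold

Step 1: 1 mL + 14 mL = 15 mL total → factor 15/1 = 15
Step 2: unknown factor x
Step 3: 0.8 mL + 12 mL = 12.8 mL total → factor 12.8/0.8 = 16
Product of known-step factors = 240
Overall factor = 6.00 × 10^9 copies/μL / (1.56 × 10^6 copies/μL) = 3846.2
x = 3846.2 / 240 = 16.0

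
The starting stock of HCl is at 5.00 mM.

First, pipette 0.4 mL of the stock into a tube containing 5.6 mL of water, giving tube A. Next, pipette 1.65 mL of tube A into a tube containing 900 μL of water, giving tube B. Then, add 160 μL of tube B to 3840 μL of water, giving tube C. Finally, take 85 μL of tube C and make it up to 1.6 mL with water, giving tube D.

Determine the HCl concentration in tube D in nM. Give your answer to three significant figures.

Step 1: 0.4 mL + 5.6 mL = 6 mL total → factor 6/0.4 = 15
Step 2: 1.65 mL + 900 μL = 2.55 mL total → factor 2.55/1.65 = 1.5455
Step 3: 160 μL + 3840 μL = 4000 μL total → factor 4000/160 = 25
Step 4: 85 μL brought to 1.6 mL → factor 1600/85 = 18.824
Overall dilution factor = 15 × 1.5455 × 25 × 18.824 = 10909
Final = 5.00 mM / 10909 = 0.0004583 mM = 458 nM

458 nM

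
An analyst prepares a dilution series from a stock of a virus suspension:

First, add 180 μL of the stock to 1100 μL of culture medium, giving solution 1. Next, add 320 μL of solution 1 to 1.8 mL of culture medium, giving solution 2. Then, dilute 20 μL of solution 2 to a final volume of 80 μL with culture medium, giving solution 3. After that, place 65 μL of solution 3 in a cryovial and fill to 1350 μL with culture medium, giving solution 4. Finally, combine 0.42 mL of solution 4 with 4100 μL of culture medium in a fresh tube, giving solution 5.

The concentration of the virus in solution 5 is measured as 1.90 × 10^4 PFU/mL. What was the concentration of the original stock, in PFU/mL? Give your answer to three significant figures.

8.00 × 10^8 PFU/mL

Step 1: 180 μL + 1100 μL = 1280 μL total → factor 1280/180 = 7.1111
Step 2: 320 μL + 1.8 mL = 2120 μL total → factor 2120/320 = 6.625
Step 3: 20 μL brought to 80 μL → factor 80/20 = 4
Step 4: 65 μL brought to 1350 μL → factor 1350/65 = 20.769
Step 5: 0.42 mL + 4100 μL = 4.52 mL total → factor 4.52/0.42 = 10.762
Overall dilution factor = 7.1111 × 6.625 × 4 × 20.769 × 10.762 = 42120
Stock = 1.90 × 10^4 PFU/mL × 42120 = 8.00 × 10^8 PFU/mL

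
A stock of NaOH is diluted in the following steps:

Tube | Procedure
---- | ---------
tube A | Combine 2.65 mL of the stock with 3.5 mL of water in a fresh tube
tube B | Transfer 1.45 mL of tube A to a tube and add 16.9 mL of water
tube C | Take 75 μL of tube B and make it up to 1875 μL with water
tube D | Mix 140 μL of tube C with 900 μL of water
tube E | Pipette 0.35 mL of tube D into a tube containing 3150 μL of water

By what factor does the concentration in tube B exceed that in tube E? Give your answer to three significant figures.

1.86 × 10^3

Step 1: 2.65 mL + 3.5 mL = 6.15 mL total → factor 6.15/2.65 = 2.3208
Step 2: 1.45 mL + 16.9 mL = 18.35 mL total → factor 18.35/1.45 = 12.655
Step 3: 75 μL brought to 1875 μL → factor 1875/75 = 25
Step 4: 140 μL + 900 μL = 1040 μL total → factor 1040/140 = 7.4286
Step 5: 0.35 mL + 3150 μL = 3.5 mL total → factor 3.5/0.35 = 10
Dilution factor to tube B = 29.37; to tube E = 54543
[tube B]/[tube E] = (factor to tube E)/(factor to tube B) = 54543/29.37 = 1.86 × 10^3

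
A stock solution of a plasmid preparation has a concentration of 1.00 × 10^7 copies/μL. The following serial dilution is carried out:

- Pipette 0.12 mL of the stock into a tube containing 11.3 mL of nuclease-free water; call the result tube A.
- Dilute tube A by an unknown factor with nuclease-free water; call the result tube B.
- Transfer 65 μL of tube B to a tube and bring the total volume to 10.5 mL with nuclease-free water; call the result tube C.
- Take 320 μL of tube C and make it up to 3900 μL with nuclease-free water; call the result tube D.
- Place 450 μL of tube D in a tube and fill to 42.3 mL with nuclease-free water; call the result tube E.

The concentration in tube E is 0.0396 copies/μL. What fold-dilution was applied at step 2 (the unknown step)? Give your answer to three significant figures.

Step 1: 0.12 mL + 11.3 mL = 11.42 mL total → factor 11.42/0.12 = 95.167
Step 2: unknown factor x
Step 3: 65 μL brought to 10.5 mL → factor 10500/65 = 161.54
Step 4: 320 μL brought to 3900 μL → factor 3900/320 = 12.188
Step 5: 450 μL brought to 42.3 mL → factor 42300/450 = 94
Product of known-step factors = 1.7612 × 10^7
Overall factor = 1.00 × 10^7 copies/μL / (0.0396 copies/μL) = 2.5253 × 10^8
x = 2.5253 × 10^8 / 1.7612 × 10^7 = 14.3

14.3-fold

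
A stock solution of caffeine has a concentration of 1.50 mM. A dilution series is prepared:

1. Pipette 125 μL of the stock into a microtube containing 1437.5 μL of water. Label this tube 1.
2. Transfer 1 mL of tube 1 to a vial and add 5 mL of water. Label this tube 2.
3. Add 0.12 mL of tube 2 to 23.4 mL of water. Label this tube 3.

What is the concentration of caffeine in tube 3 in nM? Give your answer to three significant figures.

102 nM

Step 1: 125 μL + 1437.5 μL = 1562.5 μL total → factor 1562.5/125 = 12.5
Step 2: 1 mL + 5 mL = 6 mL total → factor 6/1 = 6
Step 3: 0.12 mL + 23.4 mL = 23.52 mL total → factor 23.52/0.12 = 196
Overall dilution factor = 12.5 × 6 × 196 = 14700
Final = 1.50 mM / 14700 = 0.0001020 mM = 102 nM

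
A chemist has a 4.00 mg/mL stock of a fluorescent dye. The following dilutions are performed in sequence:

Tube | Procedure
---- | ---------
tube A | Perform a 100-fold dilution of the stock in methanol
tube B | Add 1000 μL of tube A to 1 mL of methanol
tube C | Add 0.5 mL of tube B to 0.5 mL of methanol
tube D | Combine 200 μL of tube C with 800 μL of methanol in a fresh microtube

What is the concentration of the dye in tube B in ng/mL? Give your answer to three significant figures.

2.00 × 10^4 ng/mL

Step 1: 100-fold → factor 100
Step 2: 1000 μL + 1 mL = 2000 μL total → factor 2000/1000 = 2
Dilution factor through tube B = 100 × 2 = 200
[tube B] = 4.00 mg/mL / 200 = 0.02000 mg/mL = 2.00 × 10^4 ng/mL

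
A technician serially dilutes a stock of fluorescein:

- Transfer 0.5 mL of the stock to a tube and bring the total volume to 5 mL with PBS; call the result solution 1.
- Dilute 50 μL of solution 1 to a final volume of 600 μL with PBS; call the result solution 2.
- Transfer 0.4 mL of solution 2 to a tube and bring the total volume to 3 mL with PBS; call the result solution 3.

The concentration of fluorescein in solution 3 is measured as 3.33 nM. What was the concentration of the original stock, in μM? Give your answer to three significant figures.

Step 1: 0.5 mL brought to 5 mL → factor 5/0.5 = 10
Step 2: 50 μL brought to 600 μL → factor 600/50 = 12
Step 3: 0.4 mL brought to 3 mL → factor 3/0.4 = 7.5
Overall dilution factor = 10 × 12 × 7.5 = 900
Stock = 3.33 nM × 900 = 2997 nM = 3.00 μM

3.00 μM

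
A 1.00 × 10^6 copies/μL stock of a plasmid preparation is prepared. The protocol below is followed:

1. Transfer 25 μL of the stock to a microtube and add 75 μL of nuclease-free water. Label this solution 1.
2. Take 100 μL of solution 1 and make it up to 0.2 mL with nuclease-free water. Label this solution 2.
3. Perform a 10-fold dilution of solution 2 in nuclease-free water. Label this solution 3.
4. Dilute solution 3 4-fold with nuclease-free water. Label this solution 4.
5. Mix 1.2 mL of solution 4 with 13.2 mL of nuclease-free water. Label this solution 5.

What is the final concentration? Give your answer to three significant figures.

260 copies/μL

Step 1: 25 μL + 75 μL = 100 μL total → factor 100/25 = 4
Step 2: 100 μL brought to 0.2 mL → factor 200/100 = 2
Step 3: 10-fold → factor 10
Step 4: 4-fold → factor 4
Step 5: 1.2 mL + 13.2 mL = 14.4 mL total → factor 14.4/1.2 = 12
Overall dilution factor = 4 × 2 × 10 × 4 × 12 = 3840
Final = 1.00 × 10^6 copies/μL / 3840 = 260 copies/μL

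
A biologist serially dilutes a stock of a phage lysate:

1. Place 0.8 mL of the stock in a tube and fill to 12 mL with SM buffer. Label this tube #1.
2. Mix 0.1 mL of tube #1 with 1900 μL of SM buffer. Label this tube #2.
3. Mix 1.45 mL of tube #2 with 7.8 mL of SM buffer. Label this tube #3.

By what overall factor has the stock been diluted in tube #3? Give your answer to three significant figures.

Step 1: 0.8 mL brought to 12 mL → factor 12/0.8 = 15
Step 2: 0.1 mL + 1900 μL = 2 mL total → factor 2/0.1 = 20
Step 3: 1.45 mL + 7.8 mL = 9.25 mL total → factor 9.25/1.45 = 6.3793
Overall dilution factor = 15 × 20 × 6.3793 = 1913.8

1.91 × 10^3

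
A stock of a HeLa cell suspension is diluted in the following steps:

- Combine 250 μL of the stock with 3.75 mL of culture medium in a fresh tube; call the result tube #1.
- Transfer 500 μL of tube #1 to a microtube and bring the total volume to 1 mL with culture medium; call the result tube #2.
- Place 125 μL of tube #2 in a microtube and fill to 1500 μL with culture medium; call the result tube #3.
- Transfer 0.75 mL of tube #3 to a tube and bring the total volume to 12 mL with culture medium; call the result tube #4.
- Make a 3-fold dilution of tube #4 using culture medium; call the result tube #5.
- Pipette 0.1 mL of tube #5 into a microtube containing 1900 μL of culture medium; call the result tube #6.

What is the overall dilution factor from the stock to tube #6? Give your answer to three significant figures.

Step 1: 250 μL + 3.75 mL = 4000 μL total → factor 4000/250 = 16
Step 2: 500 μL brought to 1 mL → factor 1000/500 = 2
Step 3: 125 μL brought to 1500 μL → factor 1500/125 = 12
Step 4: 0.75 mL brought to 12 mL → factor 12/0.75 = 16
Step 5: 3-fold → factor 3
Step 6: 0.1 mL + 1900 μL = 2 mL total → factor 2/0.1 = 20
Overall dilution factor = 16 × 2 × 12 × 16 × 3 × 20 = 3.6864 × 10^5

3.69 × 10^5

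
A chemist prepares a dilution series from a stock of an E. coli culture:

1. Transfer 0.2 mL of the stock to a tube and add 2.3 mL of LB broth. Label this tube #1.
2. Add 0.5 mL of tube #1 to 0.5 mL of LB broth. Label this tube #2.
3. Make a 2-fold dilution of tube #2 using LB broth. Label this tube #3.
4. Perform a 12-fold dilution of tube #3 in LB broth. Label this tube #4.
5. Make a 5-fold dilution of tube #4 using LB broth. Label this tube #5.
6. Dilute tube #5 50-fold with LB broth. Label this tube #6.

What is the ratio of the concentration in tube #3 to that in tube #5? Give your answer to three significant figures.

Step 1: 0.2 mL + 2.3 mL = 2.5 mL total → factor 2.5/0.2 = 12.5
Step 2: 0.5 mL + 0.5 mL = 1 mL total → factor 1/0.5 = 2
Step 3: 2-fold → factor 2
Step 4: 12-fold → factor 12
Step 5: 5-fold → factor 5
Dilution factor to tube #3 = 50; to tube #5 = 3000
[tube #3]/[tube #5] = (factor to tube #5)/(factor to tube #3) = 3000/50 = 60.0

60.0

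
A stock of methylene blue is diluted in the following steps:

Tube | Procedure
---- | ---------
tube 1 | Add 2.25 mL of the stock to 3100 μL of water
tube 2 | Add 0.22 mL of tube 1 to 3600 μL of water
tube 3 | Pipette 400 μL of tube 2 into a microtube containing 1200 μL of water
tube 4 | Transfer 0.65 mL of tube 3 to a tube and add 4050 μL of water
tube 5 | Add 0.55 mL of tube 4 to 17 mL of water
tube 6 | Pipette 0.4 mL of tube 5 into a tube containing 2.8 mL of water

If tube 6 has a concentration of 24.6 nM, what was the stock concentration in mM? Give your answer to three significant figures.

7.50 mM

Step 1: 2.25 mL + 3100 μL = 5.35 mL total → factor 5.35/2.25 = 2.3778
Step 2: 0.22 mL + 3600 μL = 3.82 mL total → factor 3.82/0.22 = 17.364
Step 3: 400 μL + 1200 μL = 1600 μL total → factor 1600/400 = 4
Step 4: 0.65 mL + 4050 μL = 4.7 mL total → factor 4.7/0.65 = 7.2308
Step 5: 0.55 mL + 17 mL = 17.55 mL total → factor 17.55/0.55 = 31.909
Step 6: 0.4 mL + 2.8 mL = 3.2 mL total → factor 3.2/0.4 = 8
Overall dilution factor = 2.3778 × 17.364 × 4 × 7.2308 × 31.909 × 8 = 3.0483 × 10^5
Stock = 24.6 nM × 3.0483 × 10^5 = 7.499 × 10^6 nM = 7.50 mM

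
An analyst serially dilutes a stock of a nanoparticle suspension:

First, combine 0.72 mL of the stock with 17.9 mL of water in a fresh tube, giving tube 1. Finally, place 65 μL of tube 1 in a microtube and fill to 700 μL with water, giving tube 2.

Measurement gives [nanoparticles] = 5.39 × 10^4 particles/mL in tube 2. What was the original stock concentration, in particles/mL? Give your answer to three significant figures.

Step 1: 0.72 mL + 17.9 mL = 18.62 mL total → factor 18.62/0.72 = 25.861
Step 2: 65 μL brought to 700 μL → factor 700/65 = 10.769
Overall dilution factor = 25.861 × 10.769 = 278.5
Stock = 5.39 × 10^4 particles/mL × 278.5 = 1.50 × 10^7 particles/mL

1.50 × 10^7 particles/mL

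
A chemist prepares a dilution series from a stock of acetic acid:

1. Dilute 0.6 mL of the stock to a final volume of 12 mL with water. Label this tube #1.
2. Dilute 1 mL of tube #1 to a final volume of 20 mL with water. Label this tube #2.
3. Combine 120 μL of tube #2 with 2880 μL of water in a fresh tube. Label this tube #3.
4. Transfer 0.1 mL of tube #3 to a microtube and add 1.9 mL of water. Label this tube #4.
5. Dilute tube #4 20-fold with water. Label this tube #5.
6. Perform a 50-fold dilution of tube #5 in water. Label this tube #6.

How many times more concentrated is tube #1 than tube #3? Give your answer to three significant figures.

Step 1: 0.6 mL brought to 12 mL → factor 12/0.6 = 20
Step 2: 1 mL brought to 20 mL → factor 20/1 = 20
Step 3: 120 μL + 2880 μL = 3000 μL total → factor 3000/120 = 25
Dilution factor to tube #1 = 20; to tube #3 = 10000
[tube #1]/[tube #3] = (factor to tube #3)/(factor to tube #1) = 10000/20 = 500

500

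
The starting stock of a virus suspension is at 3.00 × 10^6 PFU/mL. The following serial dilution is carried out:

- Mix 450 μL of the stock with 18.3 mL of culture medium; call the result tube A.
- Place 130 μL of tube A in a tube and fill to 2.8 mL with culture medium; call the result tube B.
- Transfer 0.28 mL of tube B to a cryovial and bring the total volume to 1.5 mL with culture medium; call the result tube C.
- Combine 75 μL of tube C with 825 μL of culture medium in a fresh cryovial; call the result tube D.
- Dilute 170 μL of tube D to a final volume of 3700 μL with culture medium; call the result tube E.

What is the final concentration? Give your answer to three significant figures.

2.39 PFU/mL

Step 1: 450 μL + 18.3 mL = 18750 μL total → factor 18750/450 = 41.667
Step 2: 130 μL brought to 2.8 mL → factor 2800/130 = 21.538
Step 3: 0.28 mL brought to 1.5 mL → factor 1.5/0.28 = 5.3571
Step 4: 75 μL + 825 μL = 900 μL total → factor 900/75 = 12
Step 5: 170 μL brought to 3700 μL → factor 3700/170 = 21.765
Overall dilution factor = 41.667 × 21.538 × 5.3571 × 12 × 21.765 = 1.2557 × 10^6
Final = 3.00 × 10^6 PFU/mL / 1.2557 × 10^6 = 2.39 PFU/mL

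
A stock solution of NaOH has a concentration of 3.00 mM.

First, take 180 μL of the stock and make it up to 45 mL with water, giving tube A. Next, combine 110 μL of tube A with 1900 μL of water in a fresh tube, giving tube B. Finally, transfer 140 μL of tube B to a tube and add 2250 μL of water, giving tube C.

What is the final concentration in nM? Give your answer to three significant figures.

38.5 nM

Step 1: 180 μL brought to 45 mL → factor 45000/180 = 250
Step 2: 110 μL + 1900 μL = 2010 μL total → factor 2010/110 = 18.273
Step 3: 140 μL + 2250 μL = 2390 μL total → factor 2390/140 = 17.071
Overall dilution factor = 250 × 18.273 × 17.071 = 77985
Final = 3.00 mM / 77985 = 3.847 × 10^-5 mM = 38.5 nM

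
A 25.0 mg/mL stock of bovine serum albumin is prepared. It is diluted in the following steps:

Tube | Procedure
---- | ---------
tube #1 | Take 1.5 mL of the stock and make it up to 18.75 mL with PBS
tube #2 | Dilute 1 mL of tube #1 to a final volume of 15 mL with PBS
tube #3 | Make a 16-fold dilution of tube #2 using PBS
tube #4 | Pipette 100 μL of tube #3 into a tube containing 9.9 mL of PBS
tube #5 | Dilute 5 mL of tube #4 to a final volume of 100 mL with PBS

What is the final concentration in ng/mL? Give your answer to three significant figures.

Step 1: 1.5 mL brought to 18.75 mL → factor 18.75/1.5 = 12.5
Step 2: 1 mL brought to 15 mL → factor 15/1 = 15
Step 3: 16-fold → factor 16
Step 4: 100 μL + 9.9 mL = 10000 μL total → factor 10000/100 = 100
Step 5: 5 mL brought to 100 mL → factor 100/5 = 20
Overall dilution factor = 12.5 × 15 × 16 × 100 × 20 = 6 × 10^6
Final = 25.0 mg/mL / 6 × 10^6 = 4.167 × 10^-6 mg/mL = 4.17 ng/mL

4.17 ng/mL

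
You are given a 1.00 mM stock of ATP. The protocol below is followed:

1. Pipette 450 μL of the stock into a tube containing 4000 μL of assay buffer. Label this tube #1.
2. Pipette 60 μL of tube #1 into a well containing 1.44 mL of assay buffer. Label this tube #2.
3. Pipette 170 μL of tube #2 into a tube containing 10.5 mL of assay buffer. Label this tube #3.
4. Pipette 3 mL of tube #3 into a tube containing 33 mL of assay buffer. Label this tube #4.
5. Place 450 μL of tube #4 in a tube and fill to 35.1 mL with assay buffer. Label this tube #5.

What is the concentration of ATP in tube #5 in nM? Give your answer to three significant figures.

Step 1: 450 μL + 4000 μL = 4450 μL total → factor 4450/450 = 9.8889
Step 2: 60 μL + 1.44 mL = 1500 μL total → factor 1500/60 = 25
Step 3: 170 μL + 10.5 mL = 10670 μL total → factor 10670/170 = 62.765
Step 4: 3 mL + 33 mL = 36 mL total → factor 36/3 = 12
Step 5: 450 μL brought to 35.1 mL → factor 35100/450 = 78
Overall dilution factor = 9.8889 × 25 × 62.765 × 12 × 78 = 1.4524 × 10^7
Final = 1.00 mM / 1.4524 × 10^7 = 6.885 × 10^-8 mM = 0.0689 nM

0.0689 nM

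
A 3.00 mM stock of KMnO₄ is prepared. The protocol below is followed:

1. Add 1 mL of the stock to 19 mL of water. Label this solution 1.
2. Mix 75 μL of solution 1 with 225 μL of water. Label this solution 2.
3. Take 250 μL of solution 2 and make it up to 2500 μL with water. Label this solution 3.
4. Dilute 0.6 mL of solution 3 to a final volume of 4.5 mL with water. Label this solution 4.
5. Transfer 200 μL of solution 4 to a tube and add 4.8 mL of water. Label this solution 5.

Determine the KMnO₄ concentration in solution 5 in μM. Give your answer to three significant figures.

0.0200 μM

Step 1: 1 mL + 19 mL = 20 mL total → factor 20/1 = 20
Step 2: 75 μL + 225 μL = 300 μL total → factor 300/75 = 4
Step 3: 250 μL brought to 2500 μL → factor 2500/250 = 10
Step 4: 0.6 mL brought to 4.5 mL → factor 4.5/0.6 = 7.5
Step 5: 200 μL + 4.8 mL = 5000 μL total → factor 5000/200 = 25
Overall dilution factor = 20 × 4 × 10 × 7.5 × 25 = 1.5 × 10^5
Final = 3.00 mM / 1.5 × 10^5 = 2.000 × 10^-5 mM = 0.0200 μM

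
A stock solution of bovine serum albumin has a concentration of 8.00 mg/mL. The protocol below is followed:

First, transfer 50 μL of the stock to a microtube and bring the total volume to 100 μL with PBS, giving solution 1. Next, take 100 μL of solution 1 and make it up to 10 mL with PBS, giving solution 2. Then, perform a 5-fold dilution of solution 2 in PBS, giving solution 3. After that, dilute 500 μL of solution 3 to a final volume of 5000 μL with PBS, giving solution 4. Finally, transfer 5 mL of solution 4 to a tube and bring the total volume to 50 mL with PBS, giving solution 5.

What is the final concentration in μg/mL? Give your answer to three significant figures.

0.0800 μg/mL

Step 1: 50 μL brought to 100 μL → factor 100/50 = 2
Step 2: 100 μL brought to 10 mL → factor 10000/100 = 100
Step 3: 5-fold → factor 5
Step 4: 500 μL brought to 5000 μL → factor 5000/500 = 10
Step 5: 5 mL brought to 50 mL → factor 50/5 = 10
Overall dilution factor = 2 × 100 × 5 × 10 × 10 = 1 × 10^5
Final = 8.00 mg/mL / 1 × 10^5 = 8.000 × 10^-5 mg/mL = 0.0800 μg/mL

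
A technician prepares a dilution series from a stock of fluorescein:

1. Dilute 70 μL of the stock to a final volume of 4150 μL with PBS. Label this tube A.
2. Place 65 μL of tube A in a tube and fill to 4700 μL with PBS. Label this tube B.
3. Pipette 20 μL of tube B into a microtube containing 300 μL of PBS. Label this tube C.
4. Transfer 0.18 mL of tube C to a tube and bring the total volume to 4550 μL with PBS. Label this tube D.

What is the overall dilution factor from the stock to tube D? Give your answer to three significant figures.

Step 1: 70 μL brought to 4150 μL → factor 4150/70 = 59.286
Step 2: 65 μL brought to 4700 μL → factor 4700/65 = 72.308
Step 3: 20 μL + 300 μL = 320 μL total → factor 320/20 = 16
Step 4: 0.18 mL brought to 4550 μL → factor 4.55/0.18 = 25.278
Overall dilution factor = 59.286 × 72.308 × 16 × 25.278 = 1.7338 × 10^6

1.73 × 10^6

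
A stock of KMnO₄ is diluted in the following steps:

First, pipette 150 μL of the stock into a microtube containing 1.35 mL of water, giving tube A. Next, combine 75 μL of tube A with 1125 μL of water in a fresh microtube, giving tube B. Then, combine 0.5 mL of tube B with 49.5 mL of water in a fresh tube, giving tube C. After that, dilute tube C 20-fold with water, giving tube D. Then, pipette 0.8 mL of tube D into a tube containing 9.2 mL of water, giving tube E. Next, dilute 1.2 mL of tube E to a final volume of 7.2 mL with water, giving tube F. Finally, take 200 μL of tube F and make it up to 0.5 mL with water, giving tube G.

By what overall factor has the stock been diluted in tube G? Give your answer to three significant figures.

6.00 × 10^7

Step 1: 150 μL + 1.35 mL = 1500 μL total → factor 1500/150 = 10
Step 2: 75 μL + 1125 μL = 1200 μL total → factor 1200/75 = 16
Step 3: 0.5 mL + 49.5 mL = 50 mL total → factor 50/0.5 = 100
Step 4: 20-fold → factor 20
Step 5: 0.8 mL + 9.2 mL = 10 mL total → factor 10/0.8 = 12.5
Step 6: 1.2 mL brought to 7.2 mL → factor 7.2/1.2 = 6
Step 7: 200 μL brought to 0.5 mL → factor 500/200 = 2.5
Overall dilution factor = 10 × 16 × 100 × 20 × 12.5 × 6 × 2.5 = 6 × 10^7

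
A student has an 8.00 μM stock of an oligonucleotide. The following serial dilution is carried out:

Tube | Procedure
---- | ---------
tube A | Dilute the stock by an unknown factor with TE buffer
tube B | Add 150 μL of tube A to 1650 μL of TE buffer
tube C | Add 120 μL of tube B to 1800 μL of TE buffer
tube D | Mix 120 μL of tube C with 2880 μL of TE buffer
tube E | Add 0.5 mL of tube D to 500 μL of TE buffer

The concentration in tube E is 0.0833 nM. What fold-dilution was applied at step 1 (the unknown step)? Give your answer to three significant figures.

Step 1: unknown factor x
Step 2: 150 μL + 1650 μL = 1800 μL total → factor 1800/150 = 12
Step 3: 120 μL + 1800 μL = 1920 μL total → factor 1920/120 = 16
Step 4: 120 μL + 2880 μL = 3000 μL total → factor 3000/120 = 25
Step 5: 0.5 mL + 500 μL = 1 mL total → factor 1/0.5 = 2
Product of known-step factors = 9600
Overall factor = 8.00 μM / (0.0833 nM) = 96038
x = 96038 / 9600 = 10.0

10.0-fold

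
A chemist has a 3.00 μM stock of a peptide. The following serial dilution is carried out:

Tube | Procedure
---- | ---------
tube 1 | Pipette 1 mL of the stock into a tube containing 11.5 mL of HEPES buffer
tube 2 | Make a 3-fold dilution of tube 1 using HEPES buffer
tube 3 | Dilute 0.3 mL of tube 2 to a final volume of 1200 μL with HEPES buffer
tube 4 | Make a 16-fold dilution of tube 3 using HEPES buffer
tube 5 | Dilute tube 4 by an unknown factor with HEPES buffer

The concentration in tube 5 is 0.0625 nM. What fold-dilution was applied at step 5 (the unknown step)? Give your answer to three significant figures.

20.0-fold

Step 1: 1 mL + 11.5 mL = 12.5 mL total → factor 12.5/1 = 12.5
Step 2: 3-fold → factor 3
Step 3: 0.3 mL brought to 1200 μL → factor 1.2/0.3 = 4
Step 4: 16-fold → factor 16
Step 5: unknown factor x
Product of known-step factors = 2400
Overall factor = 3.00 μM / (0.0625 nM) = 48000
x = 48000 / 2400 = 20.0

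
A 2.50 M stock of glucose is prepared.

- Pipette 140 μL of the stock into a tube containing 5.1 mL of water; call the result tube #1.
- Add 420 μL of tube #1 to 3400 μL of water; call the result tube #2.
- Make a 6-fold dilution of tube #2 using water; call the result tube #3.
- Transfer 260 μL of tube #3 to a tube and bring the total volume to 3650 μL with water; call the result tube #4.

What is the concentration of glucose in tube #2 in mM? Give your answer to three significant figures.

Step 1: 140 μL + 5.1 mL = 5240 μL total → factor 5240/140 = 37.429
Step 2: 420 μL + 3400 μL = 3820 μL total → factor 3820/420 = 9.0952
Dilution factor through tube #2 = 37.429 × 9.0952 = 340.42
[tube #2] = 2.50 M / 340.42 = 0.007344 M = 7.34 mM

7.34 mM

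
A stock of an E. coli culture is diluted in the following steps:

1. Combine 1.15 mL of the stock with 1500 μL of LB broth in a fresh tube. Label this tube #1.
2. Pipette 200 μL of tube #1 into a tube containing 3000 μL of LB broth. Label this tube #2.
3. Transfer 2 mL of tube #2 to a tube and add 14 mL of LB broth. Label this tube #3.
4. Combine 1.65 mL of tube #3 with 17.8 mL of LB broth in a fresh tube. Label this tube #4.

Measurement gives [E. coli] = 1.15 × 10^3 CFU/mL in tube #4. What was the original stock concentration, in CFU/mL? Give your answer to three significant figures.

4.00 × 10^6 CFU/mL

Step 1: 1.15 mL + 1500 μL = 2.65 mL total → factor 2.65/1.15 = 2.3043
Step 2: 200 μL + 3000 μL = 3200 μL total → factor 3200/200 = 16
Step 3: 2 mL + 14 mL = 16 mL total → factor 16/2 = 8
Step 4: 1.65 mL + 17.8 mL = 19.45 mL total → factor 19.45/1.65 = 11.788
Overall dilution factor = 2.3043 × 16 × 8 × 11.788 = 3476.9
Stock = 1.15 × 10^3 CFU/mL × 3476.9 = 4.00 × 10^6 CFU/mL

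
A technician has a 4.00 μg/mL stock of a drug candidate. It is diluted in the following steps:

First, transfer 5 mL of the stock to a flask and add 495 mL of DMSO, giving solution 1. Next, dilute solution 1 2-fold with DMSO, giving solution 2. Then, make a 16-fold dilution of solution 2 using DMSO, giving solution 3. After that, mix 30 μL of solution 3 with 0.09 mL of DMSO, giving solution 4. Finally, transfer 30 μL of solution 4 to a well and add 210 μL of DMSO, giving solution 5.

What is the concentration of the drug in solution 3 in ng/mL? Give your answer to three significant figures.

1.25 ng/mL

Step 1: 5 mL + 495 mL = 500 mL total → factor 500/5 = 100
Step 2: 2-fold → factor 2
Step 3: 16-fold → factor 16
Dilution factor through solution 3 = 100 × 2 × 16 = 3200
[solution 3] = 4.00 μg/mL / 3200 = 0.001250 μg/mL = 1.25 ng/mL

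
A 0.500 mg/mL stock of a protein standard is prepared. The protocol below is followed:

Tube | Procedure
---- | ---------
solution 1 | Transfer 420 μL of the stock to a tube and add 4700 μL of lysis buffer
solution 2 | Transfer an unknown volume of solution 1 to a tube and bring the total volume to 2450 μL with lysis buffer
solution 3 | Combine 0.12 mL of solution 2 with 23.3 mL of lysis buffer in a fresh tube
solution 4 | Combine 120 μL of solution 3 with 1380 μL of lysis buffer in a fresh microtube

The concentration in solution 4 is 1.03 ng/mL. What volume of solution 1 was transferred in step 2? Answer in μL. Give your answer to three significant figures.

150 μL

Step 1: 420 μL + 4700 μL = 5120 μL total → factor 5120/420 = 12.19
Step 2: v brought to 2450 μL → factor = 2450 μL/v
Step 3: 0.12 mL + 23.3 mL = 23.42 mL total → factor 23.42/0.12 = 195.17
Step 4: 120 μL + 1380 μL = 1500 μL total → factor 1500/120 = 12.5
Product of known-step factors = 29740
Overall factor = 0.500 mg/mL / (1.03 ng/mL) = 4.8544 × 10^5
Step-2 factor = 4.8544 × 10^5 / 29740 = 16.323
v = 2450 μL / 16.323 = 150 μL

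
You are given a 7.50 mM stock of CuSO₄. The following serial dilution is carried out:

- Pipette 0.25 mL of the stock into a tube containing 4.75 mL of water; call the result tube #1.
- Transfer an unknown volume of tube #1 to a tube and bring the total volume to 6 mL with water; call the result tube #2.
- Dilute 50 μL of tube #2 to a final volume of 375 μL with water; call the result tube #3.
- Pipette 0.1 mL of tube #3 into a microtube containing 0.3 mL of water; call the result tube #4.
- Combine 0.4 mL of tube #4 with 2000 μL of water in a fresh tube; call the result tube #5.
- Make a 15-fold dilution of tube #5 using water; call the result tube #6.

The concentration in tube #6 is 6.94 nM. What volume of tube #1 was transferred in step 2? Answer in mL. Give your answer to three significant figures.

Step 1: 0.25 mL + 4.75 mL = 5 mL total → factor 5/0.25 = 20
Step 2: v brought to 6 mL → factor = 6 mL/v
Step 3: 50 μL brought to 375 μL → factor 375/50 = 7.5
Step 4: 0.1 mL + 0.3 mL = 0.4 mL total → factor 0.4/0.1 = 4
Step 5: 0.4 mL + 2000 μL = 2.4 mL total → factor 2.4/0.4 = 6
Step 6: 15-fold → factor 15
Product of known-step factors = 54000
Overall factor = 7.50 mM / (6.94 nM) = 1.0807 × 10^6
Step-2 factor = 1.0807 × 10^6 / 54000 = 20.013
v = 6 mL / 20.013 = 0.300 mL

0.300 mL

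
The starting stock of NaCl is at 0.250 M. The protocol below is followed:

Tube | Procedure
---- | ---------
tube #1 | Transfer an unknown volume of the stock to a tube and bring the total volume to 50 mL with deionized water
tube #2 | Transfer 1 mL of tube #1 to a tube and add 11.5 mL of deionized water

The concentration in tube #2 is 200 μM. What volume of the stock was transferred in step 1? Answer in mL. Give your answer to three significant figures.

Step 1: v brought to 50 mL → factor = 50 mL/v
Step 2: 1 mL + 11.5 mL = 12.5 mL total → factor 12.5/1 = 12.5
Product of known-step factors = 12.5
Overall factor = 0.250 M / (200 μM) = 1250
Step-1 factor = 1250 / 12.5 = 100
v = 50 mL / 100 = 0.500 mL

0.500 mL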